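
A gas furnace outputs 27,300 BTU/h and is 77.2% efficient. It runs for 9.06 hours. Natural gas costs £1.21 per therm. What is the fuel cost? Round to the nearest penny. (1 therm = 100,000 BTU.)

Heat delivered = 27,300 BTU/h × 9.06 h = 247,338 BTU
Gas input = 247,338 / 0.772 = 320,386 BTU
= 320,386 / 100,000 = 3.204 therm
Cost = 3.204 × £1.21/therm = £3.88

£3.88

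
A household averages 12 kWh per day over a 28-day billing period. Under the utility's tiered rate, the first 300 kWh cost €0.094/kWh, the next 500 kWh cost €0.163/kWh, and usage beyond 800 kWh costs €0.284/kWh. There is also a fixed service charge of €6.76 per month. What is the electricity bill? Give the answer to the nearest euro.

Usage = 12 kWh/day × 28 days = 336 kWh
First 300 kWh × €0.094 = €28.20
Next 36 kWh × €0.163 = €5.87
Remaining tier: 0 kWh (not reached)
Energy charge = €34.07; + service €6.76 = €40.83 ≈ €41

€41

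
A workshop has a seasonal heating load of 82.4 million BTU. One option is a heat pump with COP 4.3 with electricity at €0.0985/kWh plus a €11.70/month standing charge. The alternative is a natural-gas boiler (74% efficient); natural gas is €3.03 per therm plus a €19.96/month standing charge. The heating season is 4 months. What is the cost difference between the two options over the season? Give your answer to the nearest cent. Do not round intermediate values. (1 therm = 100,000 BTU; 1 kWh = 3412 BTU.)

€2853.78

Heat load = 82.4 × 10⁶ BTU = 82,400,000 BTU
Gas: input = 82,400,000 / 0.74 = 111,351,351 BTU = 1,114 therm → 1,114 × €3.03 = €3,373.95; + 4 × €19.96 standing = €3,453.79
Heat pump: 82,400,000 BTU / 3412 = 24,150 kWh heat; / 4.3 = 5,616 kWh in → × €0.0985 = €553.20; + 4 × €11.70 standing = €600.00
Difference = |€3,453.79 − €600.00| = €2,853.78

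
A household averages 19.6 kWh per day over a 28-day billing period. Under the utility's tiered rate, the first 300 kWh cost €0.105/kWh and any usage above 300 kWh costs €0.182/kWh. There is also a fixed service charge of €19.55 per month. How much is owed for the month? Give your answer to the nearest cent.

Usage = 19.6 kWh/day × 28 days = 548.8 kWh
First 300 kWh × €0.105 = €31.50
Remaining 248.8 kWh × €0.182 = €45.28
Energy charge = €76.78; + service €19.55 = €96.33

€96.33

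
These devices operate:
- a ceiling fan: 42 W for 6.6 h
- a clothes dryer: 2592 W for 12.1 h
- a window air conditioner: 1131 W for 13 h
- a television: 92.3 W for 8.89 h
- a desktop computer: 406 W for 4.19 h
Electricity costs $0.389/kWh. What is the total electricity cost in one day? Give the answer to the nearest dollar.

ceiling fan: 42 W × 6.6 h = 277 Wh = 0.2772 kWh
clothes dryer: 2592 W × 12.1 h = 31,363 Wh = 31.36 kWh
window air conditioner: 1131 W × 13 h = 14,703 Wh = 14.7 kWh
television: 92.3 W × 8.89 h = 821 Wh = 0.8205 kWh
desktop computer: 406 W × 4.19 h = 1,701 Wh = 1.701 kWh
Total energy = 0.2772 + 31.36 + 14.7 + 0.8205 + 1.701 = 48.87 kWh
Cost = 48.87 kWh × $0.389 = $19.01 ≈ $19

$19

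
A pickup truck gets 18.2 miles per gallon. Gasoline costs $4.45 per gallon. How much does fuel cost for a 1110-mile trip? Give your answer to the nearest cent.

$271.40

Fuel = 1110 mi / 18.2 mpg = 60.99 gal
Cost = 60.99 gal × $4.45/gal = $271.40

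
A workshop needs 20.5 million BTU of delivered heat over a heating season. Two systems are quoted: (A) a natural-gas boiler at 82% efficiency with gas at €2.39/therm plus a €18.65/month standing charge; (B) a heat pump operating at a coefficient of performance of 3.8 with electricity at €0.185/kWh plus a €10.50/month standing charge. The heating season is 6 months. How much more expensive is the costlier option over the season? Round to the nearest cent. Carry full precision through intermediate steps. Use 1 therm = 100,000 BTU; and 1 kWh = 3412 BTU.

Heat load = 20.5 × 10⁶ BTU = 20,500,000 BTU
Gas: input = 20,500,000 / 0.82 = 25,000,000 BTU = 250 therm → 250 × €2.39 = €597.50; + 6 × €18.65 standing = €709.40
Heat pump: 20,500,000 BTU / 3412 = 6,008 kWh heat; / 3.8 = 1,581 kWh in → × €0.185 = €292.50; + 6 × €10.50 standing = €355.50
Difference = |€709.40 − €355.50| = €353.90

€353.90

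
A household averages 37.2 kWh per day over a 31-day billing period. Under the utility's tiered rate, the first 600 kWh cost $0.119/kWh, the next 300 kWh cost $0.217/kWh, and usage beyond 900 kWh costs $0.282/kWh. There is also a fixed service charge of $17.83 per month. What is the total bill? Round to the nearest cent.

$225.73

Usage = 37.2 kWh/day × 31 days = 1153.2 kWh
First 600 kWh × $0.119 = $71.40
Next 300 kWh × $0.217 = $65.10
Remaining 253.2 kWh × $0.282 = $71.40
Energy charge = $207.90; + service $17.83 = $225.73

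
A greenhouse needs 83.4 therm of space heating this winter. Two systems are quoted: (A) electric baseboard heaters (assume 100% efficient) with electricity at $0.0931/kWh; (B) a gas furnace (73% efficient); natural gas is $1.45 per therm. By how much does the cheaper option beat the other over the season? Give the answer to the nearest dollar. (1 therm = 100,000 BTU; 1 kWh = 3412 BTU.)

$62

Heat load = 83.4 therm × 100,000 = 8,340,000 BTU
Gas: input = 8,340,000 / 0.73 = 11,424,658 BTU = 114.2 therm → 114.2 × $1.45 = $165.66
Electric: 8,340,000 BTU / 3412 = 2,444 kWh → × $0.0931 = $227.57
Difference = |$165.66 − $227.57| = $61.91 ≈ $62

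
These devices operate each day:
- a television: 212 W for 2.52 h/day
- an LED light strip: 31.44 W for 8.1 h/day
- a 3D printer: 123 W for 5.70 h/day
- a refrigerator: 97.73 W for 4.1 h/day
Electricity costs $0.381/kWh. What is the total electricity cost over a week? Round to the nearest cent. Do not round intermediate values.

$5.04

television: 212 W × 2.52 h × 7 d = 3,740 Wh = 3.74 kWh
LED light strip: 31.44 W × 8.1 h × 7 d = 1,783 Wh = 1.783 kWh
3D printer: 123 W × 5.70 h × 7 d = 4,908 Wh = 4.908 kWh
refrigerator: 97.73 W × 4.1 h × 7 d = 2,805 Wh = 2.805 kWh
Total energy = 3.74 + 1.783 + 4.908 + 2.805 = 13.23 kWh
Cost = 13.23 kWh × $0.381 = $5.04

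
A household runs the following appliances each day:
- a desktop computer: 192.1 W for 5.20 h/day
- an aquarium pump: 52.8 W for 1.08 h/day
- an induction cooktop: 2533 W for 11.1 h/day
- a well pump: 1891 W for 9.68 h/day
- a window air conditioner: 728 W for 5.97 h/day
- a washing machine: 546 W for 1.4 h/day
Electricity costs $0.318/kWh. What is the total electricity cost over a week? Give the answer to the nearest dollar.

$117

desktop computer: 192.1 W × 5.20 h × 7 d = 6,992 Wh = 6.992 kWh
aquarium pump: 52.8 W × 1.08 h × 7 d = 399 Wh = 0.3992 kWh
induction cooktop: 2533 W × 11.1 h × 7 d = 196,814 Wh = 196.8 kWh
well pump: 1891 W × 9.68 h × 7 d = 128,134 Wh = 128.1 kWh
window air conditioner: 728 W × 5.97 h × 7 d = 30,423 Wh = 30.42 kWh
washing machine: 546 W × 1.4 h × 7 d = 5,351 Wh = 5.351 kWh
Total energy = 6.992 + 0.3992 + 196.8 + 128.1 + 30.42 + 5.351 = 368.1 kWh
Cost = 368.1 kWh × $0.318 = $117.06 ≈ $117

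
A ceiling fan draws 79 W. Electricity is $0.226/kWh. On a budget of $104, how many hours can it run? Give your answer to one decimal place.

Energy budget = $104 / $0.226 per kWh = 460.2 kWh = 460,177 Wh
Runtime = 460,177 Wh / 79 W = 5,825 h

5825.0 h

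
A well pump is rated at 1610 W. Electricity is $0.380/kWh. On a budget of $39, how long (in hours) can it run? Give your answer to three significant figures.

63.7 h

Energy budget = $39 / $0.380 per kWh = 102.6 kWh = 102,632 Wh
Runtime = 102,632 Wh / 1610 W = 63.75 h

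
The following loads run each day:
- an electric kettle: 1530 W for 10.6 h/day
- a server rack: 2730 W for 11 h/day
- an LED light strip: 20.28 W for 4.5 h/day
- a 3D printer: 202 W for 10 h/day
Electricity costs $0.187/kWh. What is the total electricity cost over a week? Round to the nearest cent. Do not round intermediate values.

electric kettle: 1530 W × 10.6 h × 7 d = 113,526 Wh = 113.5 kWh
server rack: 2730 W × 11 h × 7 d = 210,210 Wh = 210.2 kWh
LED light strip: 20.28 W × 4.5 h × 7 d = 639 Wh = 0.6388 kWh
3D printer: 202 W × 10 h × 7 d = 14,140 Wh = 14.14 kWh
Total energy = 113.5 + 210.2 + 0.6388 + 14.14 = 338.5 kWh
Cost = 338.5 kWh × $0.187 = $63.30

$63.30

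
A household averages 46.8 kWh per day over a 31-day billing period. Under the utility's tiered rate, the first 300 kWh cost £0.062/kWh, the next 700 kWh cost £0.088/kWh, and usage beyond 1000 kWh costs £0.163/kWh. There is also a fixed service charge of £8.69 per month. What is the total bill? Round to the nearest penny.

Usage = 46.8 kWh/day × 31 days = 1450.8 kWh
First 300 kWh × £0.062 = £18.60
Next 700 kWh × £0.088 = £61.60
Remaining 450.8 kWh × £0.163 = £73.48
Energy charge = £153.68; + service £8.69 = £162.37

£162.37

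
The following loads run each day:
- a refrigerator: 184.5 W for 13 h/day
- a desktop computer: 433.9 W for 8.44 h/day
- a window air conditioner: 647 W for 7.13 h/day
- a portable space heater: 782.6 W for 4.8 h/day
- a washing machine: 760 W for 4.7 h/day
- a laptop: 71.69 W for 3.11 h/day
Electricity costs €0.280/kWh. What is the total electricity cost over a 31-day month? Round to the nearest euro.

€158

refrigerator: 184.5 W × 13 h × 31 d = 74,354 Wh = 74.35 kWh
desktop computer: 433.9 W × 8.44 h × 31 d = 113,526 Wh = 113.5 kWh
window air conditioner: 647 W × 7.13 h × 31 d = 143,006 Wh = 143 kWh
portable space heater: 782.6 W × 4.8 h × 31 d = 116,451 Wh = 116.5 kWh
washing machine: 760 W × 4.7 h × 31 d = 110,732 Wh = 110.7 kWh
laptop: 71.69 W × 3.11 h × 31 d = 6,912 Wh = 6.912 kWh
Total energy = 74.35 + 113.5 + 143 + 116.5 + 110.7 + 6.912 = 565 kWh
Cost = 565 kWh × €0.280 = €158.19 ≈ €158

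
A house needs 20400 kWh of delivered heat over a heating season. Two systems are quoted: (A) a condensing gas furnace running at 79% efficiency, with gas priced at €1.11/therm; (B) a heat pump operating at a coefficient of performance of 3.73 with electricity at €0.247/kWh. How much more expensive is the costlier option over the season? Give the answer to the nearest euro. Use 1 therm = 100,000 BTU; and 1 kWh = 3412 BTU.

€373

Heat load = 20400 kWh × 3412 = 69,604,800 BTU
Gas: input = 69,604,800 / 0.79 = 88,107,342 BTU = 881.1 therm → 881.1 × €1.11 = €977.99
Heat pump: 69,604,800 BTU / 3412 = 20,400 kWh heat; / 3.73 = 5,469 kWh in → × €0.247 = €1,350.88
Difference = |€977.99 − €1,350.88| = €372.89 ≈ €373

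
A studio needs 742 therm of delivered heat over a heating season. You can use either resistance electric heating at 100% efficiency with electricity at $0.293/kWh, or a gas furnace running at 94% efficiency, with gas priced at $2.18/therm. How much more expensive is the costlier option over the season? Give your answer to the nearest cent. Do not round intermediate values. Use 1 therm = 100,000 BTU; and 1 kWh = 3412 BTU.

$4651.00

Heat load = 742 therm × 100,000 = 74,200,000 BTU
Gas: input = 74,200,000 / 0.94 = 78,936,170 BTU = 789.4 therm → 789.4 × $2.18 = $1,720.81
Electric: 74,200,000 BTU / 3412 = 21,750 kWh → × $0.293 = $6,371.81
Difference = |$1,720.81 − $6,371.81| = $4,651.00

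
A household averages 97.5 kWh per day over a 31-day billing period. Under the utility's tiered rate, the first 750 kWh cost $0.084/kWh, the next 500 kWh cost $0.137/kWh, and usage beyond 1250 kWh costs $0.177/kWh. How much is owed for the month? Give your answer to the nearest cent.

$445.23

Usage = 97.5 kWh/day × 31 days = 3022.5 kWh
First 750 kWh × $0.084 = $63.00
Next 500 kWh × $0.137 = $68.50
Remaining 1772.5 kWh × $0.177 = $313.73
Total = $445.23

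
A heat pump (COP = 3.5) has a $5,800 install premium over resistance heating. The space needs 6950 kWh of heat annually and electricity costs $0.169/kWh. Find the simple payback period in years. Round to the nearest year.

7 years

Resistance: 6950 kWh × $0.169 = $1,174.55/yr
Heat pump: 6950 / 3.5 = 1986 kWh in → × $0.169 = $335.59/yr
Annual savings = $838.96
Payback = $5,800 / $838.96 = 6.91 years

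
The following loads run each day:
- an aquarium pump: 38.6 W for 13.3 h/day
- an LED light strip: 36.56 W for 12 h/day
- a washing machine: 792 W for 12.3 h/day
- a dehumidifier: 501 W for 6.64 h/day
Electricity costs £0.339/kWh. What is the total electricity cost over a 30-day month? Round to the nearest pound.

aquarium pump: 38.6 W × 13.3 h × 30 d = 15,401 Wh = 15.4 kWh
LED light strip: 36.56 W × 12 h × 30 d = 13,162 Wh = 13.16 kWh
washing machine: 792 W × 12.3 h × 30 d = 292,248 Wh = 292.2 kWh
dehumidifier: 501 W × 6.64 h × 30 d = 99,799 Wh = 99.8 kWh
Total energy = 15.4 + 13.16 + 292.2 + 99.8 = 420.6 kWh
Cost = 420.6 kWh × £0.339 = £142.59 ≈ £143

£143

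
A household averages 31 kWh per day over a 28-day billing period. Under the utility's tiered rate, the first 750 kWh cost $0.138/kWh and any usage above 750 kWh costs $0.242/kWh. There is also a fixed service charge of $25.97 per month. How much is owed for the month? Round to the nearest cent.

$158.03

Usage = 31 kWh/day × 28 days = 868 kWh
First 750 kWh × $0.138 = $103.50
Remaining 118 kWh × $0.242 = $28.56
Energy charge = $132.06; + service $25.97 = $158.03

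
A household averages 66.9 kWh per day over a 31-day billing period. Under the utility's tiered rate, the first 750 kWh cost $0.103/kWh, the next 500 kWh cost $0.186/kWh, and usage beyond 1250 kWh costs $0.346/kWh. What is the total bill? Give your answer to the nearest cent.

$455.32

Usage = 66.9 kWh/day × 31 days = 2073.9 kWh
First 750 kWh × $0.103 = $77.25
Next 500 kWh × $0.186 = $93.00
Remaining 823.9 kWh × $0.346 = $285.07
Total = $455.32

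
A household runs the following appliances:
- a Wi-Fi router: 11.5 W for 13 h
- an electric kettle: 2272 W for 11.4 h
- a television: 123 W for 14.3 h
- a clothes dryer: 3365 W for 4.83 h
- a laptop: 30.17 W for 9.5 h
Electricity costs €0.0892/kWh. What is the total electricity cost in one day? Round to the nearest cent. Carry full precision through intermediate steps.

€3.96

Wi-Fi router: 11.5 W × 13 h = 150 Wh = 0.1495 kWh
electric kettle: 2272 W × 11.4 h = 25,901 Wh = 25.9 kWh
television: 123 W × 14.3 h = 1,759 Wh = 1.759 kWh
clothes dryer: 3365 W × 4.83 h = 16,253 Wh = 16.25 kWh
laptop: 30.17 W × 9.5 h = 287 Wh = 0.2866 kWh
Total energy = 0.1495 + 25.9 + 1.759 + 16.25 + 0.2866 = 44.35 kWh
Cost = 44.35 kWh × €0.0892 = €3.96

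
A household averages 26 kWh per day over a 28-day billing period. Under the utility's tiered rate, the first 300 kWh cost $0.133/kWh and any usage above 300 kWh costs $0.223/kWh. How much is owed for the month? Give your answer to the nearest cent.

$135.34

Usage = 26 kWh/day × 28 days = 728 kWh
First 300 kWh × $0.133 = $39.90
Remaining 428 kWh × $0.223 = $95.44
Total = $135.34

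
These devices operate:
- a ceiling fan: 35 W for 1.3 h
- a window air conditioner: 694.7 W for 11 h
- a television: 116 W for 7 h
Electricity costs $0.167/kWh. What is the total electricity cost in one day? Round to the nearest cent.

ceiling fan: 35 W × 1.3 h = 46 Wh = 0.0455 kWh
window air conditioner: 694.7 W × 11 h = 7,642 Wh = 7.642 kWh
television: 116 W × 7 h = 812 Wh = 0.812 kWh
Total energy = 0.0455 + 7.642 + 0.812 = 8.499 kWh
Cost = 8.499 kWh × $0.167 = $1.42

$1.42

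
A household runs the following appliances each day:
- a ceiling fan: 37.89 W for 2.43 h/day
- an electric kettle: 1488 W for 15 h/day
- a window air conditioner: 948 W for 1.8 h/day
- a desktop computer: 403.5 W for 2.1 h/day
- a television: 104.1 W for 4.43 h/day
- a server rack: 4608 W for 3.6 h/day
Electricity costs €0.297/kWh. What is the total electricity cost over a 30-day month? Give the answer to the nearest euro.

€374

ceiling fan: 37.89 W × 2.43 h × 30 d = 2,762 Wh = 2.762 kWh
electric kettle: 1488 W × 15 h × 30 d = 669,600 Wh = 669.6 kWh
window air conditioner: 948 W × 1.8 h × 30 d = 51,192 Wh = 51.19 kWh
desktop computer: 403.5 W × 2.1 h × 30 d = 25,420 Wh = 25.42 kWh
television: 104.1 W × 4.43 h × 30 d = 13,835 Wh = 13.83 kWh
server rack: 4608 W × 3.6 h × 30 d = 497,664 Wh = 497.7 kWh
Total energy = 2.762 + 669.6 + 51.19 + 25.42 + 13.83 + 497.7 = 1,260 kWh
Cost = 1,260 kWh × €0.297 = €374.36 ≈ €374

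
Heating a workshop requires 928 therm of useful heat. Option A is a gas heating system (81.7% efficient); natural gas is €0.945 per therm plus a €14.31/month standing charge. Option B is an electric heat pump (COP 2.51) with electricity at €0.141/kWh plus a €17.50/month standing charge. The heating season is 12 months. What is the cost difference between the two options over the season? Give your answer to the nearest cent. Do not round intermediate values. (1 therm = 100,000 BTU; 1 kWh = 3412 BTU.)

€492.75

Heat load = 928 therm × 100,000 = 92,800,000 BTU
Gas: input = 92,800,000 / 0.817 = 113,586,291 BTU = 1,136 therm → 1,136 × €0.945 = €1,073.39; + 12 × €14.31 standing = €1,245.11
Heat pump: 92,800,000 BTU / 3412 = 27,200 kWh heat; / 2.51 = 10,840 kWh in → × €0.141 = €1,527.86; + 12 × €17.50 standing = €1,737.86
Difference = |€1,245.11 − €1,737.86| = €492.75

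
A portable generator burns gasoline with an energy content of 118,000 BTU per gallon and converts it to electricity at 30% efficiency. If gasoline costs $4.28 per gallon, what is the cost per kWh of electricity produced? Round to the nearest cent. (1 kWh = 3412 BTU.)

Electrical output per gallon = 118,000 BTU × 0.30 / 3412 BTU/kWh = 10.38 kWh
Cost per kWh = $4.28 / 10.38 kWh = $0.413

$0.41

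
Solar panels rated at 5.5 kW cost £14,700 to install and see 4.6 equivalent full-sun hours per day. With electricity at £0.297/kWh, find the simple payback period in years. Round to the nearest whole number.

5 years

Daily generation = 5.5 kW × 4.6 h = 25.3 kWh
Annual generation = 25.3 × 365 = 9234.5 kWh
Annual savings = 9234.5 × £0.297 = £2,742.65
Payback = £14,700 / £2,742.65 = 5.36 years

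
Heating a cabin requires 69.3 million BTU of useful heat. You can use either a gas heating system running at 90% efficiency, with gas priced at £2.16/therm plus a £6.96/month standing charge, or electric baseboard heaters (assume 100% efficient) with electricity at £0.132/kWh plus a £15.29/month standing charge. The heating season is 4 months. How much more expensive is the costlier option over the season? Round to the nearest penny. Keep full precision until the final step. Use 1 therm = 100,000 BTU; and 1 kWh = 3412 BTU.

£1051.13

Heat load = 69.3 × 10⁶ BTU = 69,300,000 BTU
Gas: input = 69,300,000 / 0.90 = 77,000,000 BTU = 770 therm → 770 × £2.16 = £1,663.20; + 4 × £6.96 standing = £1,691.04
Electric: 69,300,000 BTU / 3412 = 20,310 kWh → × £0.132 = £2,681.01; + 4 × £15.29 standing = £2,742.17
Difference = |£1,691.04 − £2,742.17| = £1,051.13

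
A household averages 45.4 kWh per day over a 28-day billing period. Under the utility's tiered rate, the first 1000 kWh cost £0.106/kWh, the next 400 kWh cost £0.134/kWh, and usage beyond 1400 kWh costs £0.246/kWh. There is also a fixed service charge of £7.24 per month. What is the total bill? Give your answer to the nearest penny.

£149.58

Usage = 45.4 kWh/day × 28 days = 1271.2 kWh
First 1000 kWh × £0.106 = £106.00
Next 271.2 kWh × £0.134 = £36.34
Remaining tier: 0 kWh (not reached)
Energy charge = £142.34; + service £7.24 = £149.58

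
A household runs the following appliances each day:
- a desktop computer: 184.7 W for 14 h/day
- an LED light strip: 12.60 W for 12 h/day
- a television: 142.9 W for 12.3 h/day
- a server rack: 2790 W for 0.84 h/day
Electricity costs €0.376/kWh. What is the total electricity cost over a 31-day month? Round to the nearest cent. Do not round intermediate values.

€79.71

desktop computer: 184.7 W × 14 h × 31 d = 80,160 Wh = 80.16 kWh
LED light strip: 12.60 W × 12 h × 31 d = 4,687 Wh = 4.687 kWh
television: 142.9 W × 12.3 h × 31 d = 54,488 Wh = 54.49 kWh
server rack: 2790 W × 0.84 h × 31 d = 72,652 Wh = 72.65 kWh
Total energy = 80.16 + 4.687 + 54.49 + 72.65 = 212 kWh
Cost = 212 kWh × €0.376 = €79.71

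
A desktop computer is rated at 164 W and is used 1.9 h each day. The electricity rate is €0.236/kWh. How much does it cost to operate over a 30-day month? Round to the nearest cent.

€2.21

Energy = 164 W × 1.9 h/day × 30 days = 9,348 Wh = 9.348 kWh
Cost = 9.348 kWh × €0.236/kWh = €2.21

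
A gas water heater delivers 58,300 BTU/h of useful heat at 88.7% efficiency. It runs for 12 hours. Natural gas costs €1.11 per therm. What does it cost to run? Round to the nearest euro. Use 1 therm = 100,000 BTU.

Heat delivered = 58,300 BTU/h × 12 h = 699,600 BTU
Gas input = 699,600 / 0.887 = 788,726 BTU
= 788,726 / 100,000 = 7.887 therm
Cost = 7.887 × €1.11/therm = €8.75 ≈ €9

€9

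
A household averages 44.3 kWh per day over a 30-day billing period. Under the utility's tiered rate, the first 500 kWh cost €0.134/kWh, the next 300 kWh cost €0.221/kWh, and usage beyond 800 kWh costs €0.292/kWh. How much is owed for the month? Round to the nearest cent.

€287.77

Usage = 44.3 kWh/day × 30 days = 1329 kWh
First 500 kWh × €0.134 = €67.00
Next 300 kWh × €0.221 = €66.30
Remaining 529 kWh × €0.292 = €154.47
Total = €287.77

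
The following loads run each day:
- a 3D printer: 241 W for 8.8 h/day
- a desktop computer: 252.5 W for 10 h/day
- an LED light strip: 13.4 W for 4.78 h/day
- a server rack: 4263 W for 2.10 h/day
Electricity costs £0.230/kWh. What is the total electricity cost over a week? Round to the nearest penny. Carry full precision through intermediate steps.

3D printer: 241 W × 8.8 h × 7 d = 14,846 Wh = 14.85 kWh
desktop computer: 252.5 W × 10 h × 7 d = 17,675 Wh = 17.68 kWh
LED light strip: 13.4 W × 4.78 h × 7 d = 448 Wh = 0.4484 kWh
server rack: 4263 W × 2.10 h × 7 d = 62,666 Wh = 62.67 kWh
Total energy = 14.85 + 17.68 + 0.4484 + 62.67 = 95.64 kWh
Cost = 95.64 kWh × £0.230 = £22.00

£22.00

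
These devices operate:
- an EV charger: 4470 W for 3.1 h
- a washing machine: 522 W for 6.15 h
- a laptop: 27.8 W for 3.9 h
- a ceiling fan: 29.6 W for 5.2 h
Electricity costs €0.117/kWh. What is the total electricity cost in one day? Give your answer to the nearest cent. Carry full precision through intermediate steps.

EV charger: 4470 W × 3.1 h = 13,857 Wh = 13.86 kWh
washing machine: 522 W × 6.15 h = 3,210 Wh = 3.21 kWh
laptop: 27.8 W × 3.9 h = 108 Wh = 0.1084 kWh
ceiling fan: 29.6 W × 5.2 h = 154 Wh = 0.1539 kWh
Total energy = 13.86 + 3.21 + 0.1084 + 0.1539 = 17.33 kWh
Cost = 17.33 kWh × €0.117 = €2.03

€2.03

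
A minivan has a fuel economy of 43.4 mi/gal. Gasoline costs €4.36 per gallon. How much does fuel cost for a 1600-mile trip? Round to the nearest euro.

Fuel = 1600 mi / 43.4 mpg = 36.87 gal
Cost = 36.87 gal × €4.36/gal = €160.74 ≈ €161

€161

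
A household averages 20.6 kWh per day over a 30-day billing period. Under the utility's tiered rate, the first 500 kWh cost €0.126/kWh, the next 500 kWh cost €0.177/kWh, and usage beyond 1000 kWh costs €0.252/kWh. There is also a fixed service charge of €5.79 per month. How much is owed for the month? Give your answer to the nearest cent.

Usage = 20.6 kWh/day × 30 days = 618 kWh
First 500 kWh × €0.126 = €63.00
Next 118 kWh × €0.177 = €20.89
Remaining tier: 0 kWh (not reached)
Energy charge = €83.89; + service €5.79 = €89.68

€89.68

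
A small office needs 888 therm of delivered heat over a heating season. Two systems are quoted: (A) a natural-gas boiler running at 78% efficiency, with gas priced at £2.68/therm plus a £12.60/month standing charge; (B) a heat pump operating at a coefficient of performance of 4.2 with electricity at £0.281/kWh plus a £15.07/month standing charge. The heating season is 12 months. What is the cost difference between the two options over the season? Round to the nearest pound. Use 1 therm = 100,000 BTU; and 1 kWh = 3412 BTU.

£1280

Heat load = 888 therm × 100,000 = 88,800,000 BTU
Gas: input = 88,800,000 / 0.78 = 113,846,154 BTU = 1,138 therm → 1,138 × £2.68 = £3,051.08; + 12 × £12.60 standing = £3,202.28
Heat pump: 88,800,000 BTU / 3412 = 26,030 kWh heat; / 4.2 = 6,197 kWh in → × £0.281 = £1,741.25; + 12 × £15.07 standing = £1,922.09
Difference = |£3,202.28 − £1,922.09| = £1,280.19 ≈ £1280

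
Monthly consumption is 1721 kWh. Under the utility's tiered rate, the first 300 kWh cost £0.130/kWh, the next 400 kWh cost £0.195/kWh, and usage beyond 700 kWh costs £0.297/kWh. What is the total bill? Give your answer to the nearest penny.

First 300 kWh × £0.130 = £39.00
Next 400 kWh × £0.195 = £78.00
Remaining 1021 kWh × £0.297 = £303.24
Total = £420.24

£420.24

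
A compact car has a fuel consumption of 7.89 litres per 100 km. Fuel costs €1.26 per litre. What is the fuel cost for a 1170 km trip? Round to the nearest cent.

Fuel = 7.89 L/100 km × 1170 km / 100 = 92.31 L
Cost = 92.31 L × €1.26/L = €116.31

€116.31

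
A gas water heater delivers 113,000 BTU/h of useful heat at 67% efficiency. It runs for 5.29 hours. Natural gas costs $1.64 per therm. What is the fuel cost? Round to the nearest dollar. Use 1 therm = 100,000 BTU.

$15

Heat delivered = 113,000 BTU/h × 5.29 h = 597,770 BTU
Gas input = 597,770 / 0.67 = 892,194 BTU
= 892,194 / 100,000 = 8.922 therm
Cost = 8.922 × $1.64/therm = $14.63 ≈ $15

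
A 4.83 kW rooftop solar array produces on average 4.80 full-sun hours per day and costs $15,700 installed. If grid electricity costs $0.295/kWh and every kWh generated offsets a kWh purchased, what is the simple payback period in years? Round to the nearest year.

Daily generation = 4.83 kW × 4.80 h = 23.18 kWh
Annual generation = 23.18 × 365 = 8462.2 kWh
Annual savings = 8462.2 × $0.295 = $2,496.34
Payback = $15,700 / $2,496.34 = 6.29 years

6 years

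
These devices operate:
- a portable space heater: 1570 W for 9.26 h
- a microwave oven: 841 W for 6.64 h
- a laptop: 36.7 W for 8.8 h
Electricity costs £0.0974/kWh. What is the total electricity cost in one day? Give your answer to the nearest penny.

£1.99

portable space heater: 1570 W × 9.26 h = 14,538 Wh = 14.54 kWh
microwave oven: 841 W × 6.64 h = 5,584 Wh = 5.584 kWh
laptop: 36.7 W × 8.8 h = 323 Wh = 0.323 kWh
Total energy = 14.54 + 5.584 + 0.323 = 20.45 kWh
Cost = 20.45 kWh × £0.0974 = £1.99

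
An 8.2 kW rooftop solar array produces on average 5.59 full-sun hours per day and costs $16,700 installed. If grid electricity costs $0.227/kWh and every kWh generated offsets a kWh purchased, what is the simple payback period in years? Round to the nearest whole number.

Daily generation = 8.2 kW × 5.59 h = 45.84 kWh
Annual generation = 45.84 × 365 = 16731 kWh
Annual savings = 16731 × $0.227 = $3,797.91
Payback = $16,700 / $3,797.91 = 4.4 years

4 years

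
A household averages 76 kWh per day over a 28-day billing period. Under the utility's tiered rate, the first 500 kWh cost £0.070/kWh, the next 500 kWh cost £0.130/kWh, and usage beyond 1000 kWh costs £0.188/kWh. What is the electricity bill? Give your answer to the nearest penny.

Usage = 76 kWh/day × 28 days = 2128 kWh
First 500 kWh × £0.070 = £35.00
Next 500 kWh × £0.130 = £65.00
Remaining 1128 kWh × £0.188 = £212.06
Total = £312.06

£312.06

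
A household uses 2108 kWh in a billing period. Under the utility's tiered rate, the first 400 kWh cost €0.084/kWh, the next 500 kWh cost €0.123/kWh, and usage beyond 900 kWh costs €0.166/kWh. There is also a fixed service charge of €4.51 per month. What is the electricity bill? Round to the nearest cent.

€300.14

First 400 kWh × €0.084 = €33.60
Next 500 kWh × €0.123 = €61.50
Remaining 1208 kWh × €0.166 = €200.53
Energy charge = €295.63; + service €4.51 = €300.14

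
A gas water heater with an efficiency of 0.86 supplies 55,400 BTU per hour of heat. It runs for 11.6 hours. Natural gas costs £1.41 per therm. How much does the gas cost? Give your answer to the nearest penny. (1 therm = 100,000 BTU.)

Heat delivered = 55,400 BTU/h × 11.6 h = 642,640 BTU
Gas input = 642,640 / 0.86 = 747,256 BTU
= 747,256 / 100,000 = 7.473 therm
Cost = 7.473 × £1.41/therm = £10.54

£10.54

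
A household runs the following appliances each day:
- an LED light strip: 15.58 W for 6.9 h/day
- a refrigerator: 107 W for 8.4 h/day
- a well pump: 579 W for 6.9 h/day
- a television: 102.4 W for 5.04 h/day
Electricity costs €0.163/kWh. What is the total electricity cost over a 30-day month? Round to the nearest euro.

LED light strip: 15.58 W × 6.9 h × 30 d = 3,225 Wh = 3.225 kWh
refrigerator: 107 W × 8.4 h × 30 d = 26,964 Wh = 26.96 kWh
well pump: 579 W × 6.9 h × 30 d = 119,853 Wh = 119.9 kWh
television: 102.4 W × 5.04 h × 30 d = 15,483 Wh = 15.48 kWh
Total energy = 3.225 + 26.96 + 119.9 + 15.48 = 165.5 kWh
Cost = 165.5 kWh × €0.163 = €26.98 ≈ €27

€27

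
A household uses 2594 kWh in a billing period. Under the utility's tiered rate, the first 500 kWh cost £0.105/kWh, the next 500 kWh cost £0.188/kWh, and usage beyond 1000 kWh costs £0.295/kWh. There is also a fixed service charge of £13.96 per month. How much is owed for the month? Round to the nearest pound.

First 500 kWh × £0.105 = £52.50
Next 500 kWh × £0.188 = £94.00
Remaining 1594 kWh × £0.295 = £470.23
Energy charge = £616.73; + service £13.96 = £630.69 ≈ £631

£631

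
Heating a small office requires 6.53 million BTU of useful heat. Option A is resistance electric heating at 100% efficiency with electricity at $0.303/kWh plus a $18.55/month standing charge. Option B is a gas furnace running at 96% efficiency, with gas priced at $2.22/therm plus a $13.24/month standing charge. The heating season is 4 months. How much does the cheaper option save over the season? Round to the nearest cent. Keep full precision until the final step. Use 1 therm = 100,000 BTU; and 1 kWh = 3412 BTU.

$450.13

Heat load = 6.53 × 10⁶ BTU = 6,530,000 BTU
Gas: input = 6,530,000 / 0.96 = 6,802,083 BTU = 68.02 therm → 68.02 × $2.22 = $151.01; + 4 × $13.24 standing = $203.97
Electric: 6,530,000 BTU / 3412 = 1,914 kWh → × $0.303 = $579.89; + 4 × $18.55 standing = $654.09
Difference = |$203.97 − $654.09| = $450.13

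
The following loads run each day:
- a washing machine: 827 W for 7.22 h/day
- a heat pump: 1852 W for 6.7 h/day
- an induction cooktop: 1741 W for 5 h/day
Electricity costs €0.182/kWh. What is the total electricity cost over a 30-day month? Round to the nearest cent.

washing machine: 827 W × 7.22 h × 30 d = 179,128 Wh = 179.1 kWh
heat pump: 1852 W × 6.7 h × 30 d = 372,252 Wh = 372.3 kWh
induction cooktop: 1741 W × 5 h × 30 d = 261,150 Wh = 261.1 kWh
Total energy = 179.1 + 372.3 + 261.1 = 812.5 kWh
Cost = 812.5 kWh × €0.182 = €147.88

€147.88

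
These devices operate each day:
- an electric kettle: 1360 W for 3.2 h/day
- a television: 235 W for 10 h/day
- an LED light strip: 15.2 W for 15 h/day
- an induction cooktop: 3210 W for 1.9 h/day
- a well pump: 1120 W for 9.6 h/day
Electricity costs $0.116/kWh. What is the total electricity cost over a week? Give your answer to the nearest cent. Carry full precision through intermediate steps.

electric kettle: 1360 W × 3.2 h × 7 d = 30,464 Wh = 30.46 kWh
television: 235 W × 10 h × 7 d = 16,450 Wh = 16.45 kWh
LED light strip: 15.2 W × 15 h × 7 d = 1,596 Wh = 1.596 kWh
induction cooktop: 3210 W × 1.9 h × 7 d = 42,693 Wh = 42.69 kWh
well pump: 1120 W × 9.6 h × 7 d = 75,264 Wh = 75.26 kWh
Total energy = 30.46 + 16.45 + 1.596 + 42.69 + 75.26 = 166.5 kWh
Cost = 166.5 kWh × $0.116 = $19.31

$19.31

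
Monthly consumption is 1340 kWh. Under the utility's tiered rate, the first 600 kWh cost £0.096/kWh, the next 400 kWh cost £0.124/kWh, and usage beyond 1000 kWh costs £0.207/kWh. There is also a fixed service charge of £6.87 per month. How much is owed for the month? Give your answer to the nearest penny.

First 600 kWh × £0.096 = £57.60
Next 400 kWh × £0.124 = £49.60
Remaining 340 kWh × £0.207 = £70.38
Energy charge = £177.58; + service £6.87 = £184.45

£184.45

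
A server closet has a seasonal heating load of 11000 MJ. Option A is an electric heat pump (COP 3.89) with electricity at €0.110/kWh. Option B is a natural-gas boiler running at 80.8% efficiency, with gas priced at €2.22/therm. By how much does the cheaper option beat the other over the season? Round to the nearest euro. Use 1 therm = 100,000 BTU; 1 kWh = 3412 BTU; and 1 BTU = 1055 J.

Heat load = 11000 MJ = 11,000,000,000 J / 1055 = 10,426,540 BTU
Gas: input = 10,426,540 / 0.808 = 12,904,134 BTU = 129 therm → 129 × €2.22 = €286.47
Heat pump: 10,426,540 BTU / 3412 = 3,056 kWh heat; / 3.89 = 785.6 kWh in → × €0.110 = €86.41
Difference = |€286.47 − €86.41| = €200.06 ≈ €200

€200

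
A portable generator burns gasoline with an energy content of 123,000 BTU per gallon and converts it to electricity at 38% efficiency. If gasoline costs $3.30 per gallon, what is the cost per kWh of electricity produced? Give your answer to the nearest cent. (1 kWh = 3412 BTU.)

Electrical output per gallon = 123,000 BTU × 0.38 / 3412 BTU/kWh = 13.7 kWh
Cost per kWh = $3.30 / 13.7 kWh = $0.241

$0.24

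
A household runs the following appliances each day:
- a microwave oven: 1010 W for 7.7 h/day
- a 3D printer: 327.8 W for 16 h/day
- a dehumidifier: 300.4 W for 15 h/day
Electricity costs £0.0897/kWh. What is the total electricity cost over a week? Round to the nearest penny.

microwave oven: 1010 W × 7.7 h × 7 d = 54,439 Wh = 54.44 kWh
3D printer: 327.8 W × 16 h × 7 d = 36,714 Wh = 36.71 kWh
dehumidifier: 300.4 W × 15 h × 7 d = 31,542 Wh = 31.54 kWh
Total energy = 54.44 + 36.71 + 31.54 = 122.7 kWh
Cost = 122.7 kWh × £0.0897 = £11.01

£11.01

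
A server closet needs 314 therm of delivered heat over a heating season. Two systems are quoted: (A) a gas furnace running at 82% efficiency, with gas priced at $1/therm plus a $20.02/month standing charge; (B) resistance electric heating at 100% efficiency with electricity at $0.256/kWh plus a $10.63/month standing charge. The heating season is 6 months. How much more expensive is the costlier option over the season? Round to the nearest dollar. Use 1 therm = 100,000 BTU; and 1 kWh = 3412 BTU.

Heat load = 314 therm × 100,000 = 31,400,000 BTU
Gas: input = 31,400,000 / 0.82 = 38,292,683 BTU = 382.9 therm → 382.9 × $1 = $382.93; + 6 × $20.02 standing = $503.05
Electric: 31,400,000 BTU / 3412 = 9,203 kWh → × $0.256 = $2,355.92; + 6 × $10.63 standing = $2,419.70
Difference = |$503.05 − $2,419.70| = $1,916.65 ≈ $1917

$1917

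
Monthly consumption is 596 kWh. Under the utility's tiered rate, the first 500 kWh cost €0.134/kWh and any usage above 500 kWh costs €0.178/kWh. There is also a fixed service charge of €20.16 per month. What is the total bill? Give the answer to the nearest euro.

First 500 kWh × €0.134 = €67.00
Remaining 96 kWh × €0.178 = €17.09
Energy charge = €84.09; + service €20.16 = €104.25 ≈ €104

€104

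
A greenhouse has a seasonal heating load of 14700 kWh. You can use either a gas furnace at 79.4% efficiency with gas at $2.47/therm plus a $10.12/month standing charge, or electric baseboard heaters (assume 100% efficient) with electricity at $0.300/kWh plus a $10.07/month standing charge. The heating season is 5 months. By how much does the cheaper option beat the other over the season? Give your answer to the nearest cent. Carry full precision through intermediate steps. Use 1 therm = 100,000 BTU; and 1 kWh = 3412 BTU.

Heat load = 14700 kWh × 3412 = 50,156,400 BTU
Gas: input = 50,156,400 / 0.794 = 63,169,270 BTU = 631.7 therm → 631.7 × $2.47 = $1,560.28; + 5 × $10.12 standing = $1,610.88
Electric: 50,156,400 BTU / 3412 = 14,700 kWh → × $0.300 = $4,410.00; + 5 × $10.07 standing = $4,460.35
Difference = |$1,610.88 − $4,460.35| = $2,849.47

$2849.47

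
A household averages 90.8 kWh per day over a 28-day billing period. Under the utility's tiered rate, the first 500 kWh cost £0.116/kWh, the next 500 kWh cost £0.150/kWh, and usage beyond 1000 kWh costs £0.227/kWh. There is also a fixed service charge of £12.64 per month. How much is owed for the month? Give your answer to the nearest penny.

Usage = 90.8 kWh/day × 28 days = 2542.4 kWh
First 500 kWh × £0.116 = £58.00
Next 500 kWh × £0.150 = £75.00
Remaining 1542.4 kWh × £0.227 = £350.12
Energy charge = £483.12; + service £12.64 = £495.76

£495.76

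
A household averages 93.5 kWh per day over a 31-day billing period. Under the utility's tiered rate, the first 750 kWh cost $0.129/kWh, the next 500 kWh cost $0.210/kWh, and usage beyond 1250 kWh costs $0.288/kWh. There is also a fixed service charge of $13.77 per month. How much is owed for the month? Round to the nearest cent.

Usage = 93.5 kWh/day × 31 days = 2898.5 kWh
First 750 kWh × $0.129 = $96.75
Next 500 kWh × $0.210 = $105.00
Remaining 1648.5 kWh × $0.288 = $474.77
Energy charge = $676.52; + service $13.77 = $690.29

$690.29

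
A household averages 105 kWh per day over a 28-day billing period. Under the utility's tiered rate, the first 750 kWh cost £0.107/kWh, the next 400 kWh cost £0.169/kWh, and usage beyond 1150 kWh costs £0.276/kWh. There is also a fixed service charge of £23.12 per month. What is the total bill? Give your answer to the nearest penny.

Usage = 105 kWh/day × 28 days = 2940 kWh
First 750 kWh × £0.107 = £80.25
Next 400 kWh × £0.169 = £67.60
Remaining 1790 kWh × £0.276 = £494.04
Energy charge = £641.89; + service £23.12 = £665.01

£665.01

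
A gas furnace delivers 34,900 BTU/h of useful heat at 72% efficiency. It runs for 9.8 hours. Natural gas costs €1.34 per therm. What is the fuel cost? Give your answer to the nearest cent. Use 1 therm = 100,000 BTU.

Heat delivered = 34,900 BTU/h × 9.8 h = 342,020 BTU
Gas input = 342,020 / 0.72 = 475,028 BTU
= 475,028 / 100,000 = 4.75 therm
Cost = 4.75 × €1.34/therm = €6.37

€6.37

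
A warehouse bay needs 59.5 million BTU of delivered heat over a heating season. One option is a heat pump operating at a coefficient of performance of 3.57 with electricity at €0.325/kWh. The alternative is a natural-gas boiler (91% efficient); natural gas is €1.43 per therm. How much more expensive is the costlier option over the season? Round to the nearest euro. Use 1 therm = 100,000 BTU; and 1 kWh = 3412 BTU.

€653

Heat load = 59.5 × 10⁶ BTU = 59,500,000 BTU
Gas: input = 59,500,000 / 0.91 = 65,384,615 BTU = 653.8 therm → 653.8 × €1.43 = €935.00
Heat pump: 59,500,000 BTU / 3412 = 17,440 kWh heat; / 3.57 = 4,885 kWh in → × €0.325 = €1,587.53
Difference = |€935.00 − €1,587.53| = €652.53 ≈ €653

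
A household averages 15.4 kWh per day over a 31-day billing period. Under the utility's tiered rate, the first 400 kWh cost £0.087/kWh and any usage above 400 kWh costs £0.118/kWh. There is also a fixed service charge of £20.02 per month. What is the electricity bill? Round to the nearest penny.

£63.95

Usage = 15.4 kWh/day × 31 days = 477.4 kWh
First 400 kWh × £0.087 = £34.80
Remaining 77.4 kWh × £0.118 = £9.13
Energy charge = £43.93; + service £20.02 = £63.95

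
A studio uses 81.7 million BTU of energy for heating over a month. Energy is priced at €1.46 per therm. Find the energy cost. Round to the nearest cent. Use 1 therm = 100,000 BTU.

81.7 million BTU × (10 therm/million BTU) = 817 therm
Cost = 817 therm × €1.46/therm = €1,192.82

€1192.82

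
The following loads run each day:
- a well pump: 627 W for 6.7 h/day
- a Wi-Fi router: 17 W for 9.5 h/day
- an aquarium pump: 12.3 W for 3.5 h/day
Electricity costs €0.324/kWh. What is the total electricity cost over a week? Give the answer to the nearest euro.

€10

well pump: 627 W × 6.7 h × 7 d = 29,406 Wh = 29.41 kWh
Wi-Fi router: 17 W × 9.5 h × 7 d = 1,130 Wh = 1.131 kWh
aquarium pump: 12.3 W × 3.5 h × 7 d = 301 Wh = 0.3014 kWh
Total energy = 29.41 + 1.131 + 0.3014 = 30.84 kWh
Cost = 30.84 kWh × €0.324 = €9.99 ≈ €10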